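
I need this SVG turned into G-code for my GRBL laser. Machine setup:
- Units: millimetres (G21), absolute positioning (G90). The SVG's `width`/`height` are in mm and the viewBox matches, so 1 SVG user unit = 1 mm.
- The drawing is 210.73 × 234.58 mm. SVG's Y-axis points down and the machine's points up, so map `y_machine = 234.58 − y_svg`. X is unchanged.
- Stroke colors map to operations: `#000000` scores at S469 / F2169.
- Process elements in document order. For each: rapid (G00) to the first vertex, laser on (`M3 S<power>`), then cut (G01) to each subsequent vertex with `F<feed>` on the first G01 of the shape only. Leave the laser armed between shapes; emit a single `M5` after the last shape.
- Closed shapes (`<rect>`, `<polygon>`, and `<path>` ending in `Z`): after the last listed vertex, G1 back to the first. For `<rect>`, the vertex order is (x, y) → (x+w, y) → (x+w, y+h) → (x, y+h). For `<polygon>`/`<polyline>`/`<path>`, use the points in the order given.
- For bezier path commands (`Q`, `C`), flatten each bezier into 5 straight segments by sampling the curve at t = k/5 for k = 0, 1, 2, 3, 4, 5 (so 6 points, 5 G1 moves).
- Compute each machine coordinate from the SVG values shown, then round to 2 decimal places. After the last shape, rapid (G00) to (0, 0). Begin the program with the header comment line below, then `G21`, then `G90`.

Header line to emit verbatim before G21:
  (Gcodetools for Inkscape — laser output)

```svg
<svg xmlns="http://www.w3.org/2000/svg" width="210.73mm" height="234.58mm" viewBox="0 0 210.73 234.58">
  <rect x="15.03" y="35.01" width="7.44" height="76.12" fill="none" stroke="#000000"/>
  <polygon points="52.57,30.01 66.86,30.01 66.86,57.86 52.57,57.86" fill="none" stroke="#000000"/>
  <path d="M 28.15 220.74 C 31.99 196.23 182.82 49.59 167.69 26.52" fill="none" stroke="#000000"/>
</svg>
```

Since the viewBox matches the mm dimensions, user units are millimetres directly. The only transform is the Y-flip y_m = 234.58 − y_svg.

Shape 1 is a rectangle drawn with `<rect>`. Its stroke #000000 means score at S469, F2169. After flipping Y the toolpath is (15.03,199.57) → (22.47,199.57) → (22.47,123.45) → (15.03,123.45) → (15.03,199.57), returning to the start.

Shape 2 is a rectangle drawn with `<polygon>`. Its stroke #000000 means score at S469, F2169. After flipping Y the toolpath is (52.57,204.57) → (66.86,204.57) → (66.86,176.72) → (52.57,176.72) → (52.57,204.57), returning to the start.

Shape 3 is a cubic bezier drawn with `<path>`. Its stroke #000000 means score at S469, F2169. After flipping Y the toolpath is (28.15,13.84) → (45.59,41.24) → (83.28,86.15) → (126.21,136.79) → (159.36,181.36) → (167.69,208.06).

(Gcodetools for Inkscape — laser output)
G21
G90
G00 X15.03 Y199.57
M3 S469
G01 X22.47 Y199.57 F2169
G01 X22.47 Y123.45
G01 X15.03 Y123.45
G01 X15.03 Y199.57
G00 X52.57 Y204.57
M3 S469
G01 X66.86 Y204.57 F2169
G01 X66.86 Y176.72
G01 X52.57 Y176.72
G01 X52.57 Y204.57
G00 X28.15 Y13.84
M3 S469
G01 X45.59 Y41.24 F2169
G01 X83.28 Y86.15
G01 X126.21 Y136.79
G01 X159.36 Y181.36
G01 X167.69 Y208.06
M5
G00 X0.00 Y0.00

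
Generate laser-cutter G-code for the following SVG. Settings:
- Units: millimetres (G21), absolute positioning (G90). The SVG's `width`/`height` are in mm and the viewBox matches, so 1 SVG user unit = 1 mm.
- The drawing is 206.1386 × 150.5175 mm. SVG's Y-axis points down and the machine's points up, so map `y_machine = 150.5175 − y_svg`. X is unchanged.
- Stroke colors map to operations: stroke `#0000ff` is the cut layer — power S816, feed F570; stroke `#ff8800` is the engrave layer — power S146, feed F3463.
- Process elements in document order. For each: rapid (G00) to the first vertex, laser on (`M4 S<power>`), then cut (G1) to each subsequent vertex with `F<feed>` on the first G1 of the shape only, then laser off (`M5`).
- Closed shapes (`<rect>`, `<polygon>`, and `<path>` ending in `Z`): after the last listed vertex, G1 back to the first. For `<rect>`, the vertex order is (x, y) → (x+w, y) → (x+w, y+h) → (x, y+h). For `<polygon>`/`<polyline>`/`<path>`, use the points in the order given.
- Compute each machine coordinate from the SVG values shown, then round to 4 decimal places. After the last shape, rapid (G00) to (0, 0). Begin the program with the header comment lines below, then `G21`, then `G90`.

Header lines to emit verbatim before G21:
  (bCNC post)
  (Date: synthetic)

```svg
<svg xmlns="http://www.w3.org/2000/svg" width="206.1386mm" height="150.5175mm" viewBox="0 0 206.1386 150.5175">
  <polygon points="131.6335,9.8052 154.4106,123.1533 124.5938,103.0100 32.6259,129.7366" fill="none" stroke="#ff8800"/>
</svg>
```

(bCNC post)
(Date: synthetic)
G21
G90
G00 X131.6335 Y140.7123
M4 S146
G1 X154.4106 Y27.3642 F3463
G1 X124.5938 Y47.5075
G1 X32.6259 Y20.7809
G1 X131.6335 Y140.7123
M5
G00 X0.0000 Y0.0000

viewBox `0 0 206.1386 150.5175` with mm width/height → 1 unit = 1 mm. Flip: y_m = 150.5175 − y_svg.

**Shape 1** — `<polygon>` closed polygon, stroke `#ff8800` → engrave (S146, F3463). Machine vertices: (131.6335,140.7123) → (154.4106,27.3642) → (124.5938,47.5075) → (32.6259,20.7809) → (131.6335,140.7123). Closed: final G1 returns to the first vertex.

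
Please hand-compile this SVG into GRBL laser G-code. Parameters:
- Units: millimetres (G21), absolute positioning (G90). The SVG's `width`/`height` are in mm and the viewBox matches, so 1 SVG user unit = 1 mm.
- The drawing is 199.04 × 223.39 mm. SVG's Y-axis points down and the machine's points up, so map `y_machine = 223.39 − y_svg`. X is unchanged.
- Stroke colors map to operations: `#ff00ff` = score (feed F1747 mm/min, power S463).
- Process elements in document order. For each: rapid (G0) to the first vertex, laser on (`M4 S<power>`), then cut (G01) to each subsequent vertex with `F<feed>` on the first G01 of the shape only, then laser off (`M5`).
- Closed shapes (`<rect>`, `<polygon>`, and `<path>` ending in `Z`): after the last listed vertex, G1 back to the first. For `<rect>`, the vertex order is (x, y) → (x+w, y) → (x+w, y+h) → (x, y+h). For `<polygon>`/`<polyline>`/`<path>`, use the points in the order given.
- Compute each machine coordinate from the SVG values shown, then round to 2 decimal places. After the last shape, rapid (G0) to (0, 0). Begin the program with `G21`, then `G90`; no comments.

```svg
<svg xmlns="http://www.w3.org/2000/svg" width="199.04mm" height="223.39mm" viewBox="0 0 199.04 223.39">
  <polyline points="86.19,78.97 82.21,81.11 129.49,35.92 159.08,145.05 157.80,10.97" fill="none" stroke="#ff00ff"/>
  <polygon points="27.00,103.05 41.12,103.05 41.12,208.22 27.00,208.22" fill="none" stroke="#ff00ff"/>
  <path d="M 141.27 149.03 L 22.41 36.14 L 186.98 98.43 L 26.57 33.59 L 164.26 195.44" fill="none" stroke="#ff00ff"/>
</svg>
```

Since the viewBox matches the mm dimensions, user units are millimetres directly. The only transform is the Y-flip y_m = 223.39 − y_svg.

Shape 1 is a open polyline drawn with `<polyline>`. Its stroke #ff00ff means score at S463, F1747. After flipping Y the toolpath is (86.19,144.42) → (82.21,142.28) → (129.49,187.47) → (159.08,78.34) → (157.80,212.42).

Shape 2 is a rectangle drawn with `<polygon>`. Its stroke #ff00ff means score at S463, F1747. After flipping Y the toolpath is (27.00,120.34) → (41.12,120.34) → (41.12,15.17) → (27.00,15.17) → (27.00,120.34), returning to the start.

Shape 3 is a open polyline drawn with `<path>`. Its stroke #ff00ff means score at S463, F1747. After flipping Y the toolpath is (141.27,74.36) → (22.41,187.25) → (186.98,124.96) → (26.57,189.80) → (164.26,27.95).

G21
G90
G0 X86.19 Y144.42
M4 S463
G01 X82.21 Y142.28 F1747
G01 X129.49 Y187.47
G01 X159.08 Y78.34
G01 X157.80 Y212.42
M5
G0 X27.00 Y120.34
M4 S463
G01 X41.12 Y120.34 F1747
G01 X41.12 Y15.17
G01 X27.00 Y15.17
G01 X27.00 Y120.34
M5
G0 X141.27 Y74.36
M4 S463
G01 X22.41 Y187.25 F1747
G01 X186.98 Y124.96
G01 X26.57 Y189.80
G01 X164.26 Y27.95
M5
G0 X0.00 Y0.00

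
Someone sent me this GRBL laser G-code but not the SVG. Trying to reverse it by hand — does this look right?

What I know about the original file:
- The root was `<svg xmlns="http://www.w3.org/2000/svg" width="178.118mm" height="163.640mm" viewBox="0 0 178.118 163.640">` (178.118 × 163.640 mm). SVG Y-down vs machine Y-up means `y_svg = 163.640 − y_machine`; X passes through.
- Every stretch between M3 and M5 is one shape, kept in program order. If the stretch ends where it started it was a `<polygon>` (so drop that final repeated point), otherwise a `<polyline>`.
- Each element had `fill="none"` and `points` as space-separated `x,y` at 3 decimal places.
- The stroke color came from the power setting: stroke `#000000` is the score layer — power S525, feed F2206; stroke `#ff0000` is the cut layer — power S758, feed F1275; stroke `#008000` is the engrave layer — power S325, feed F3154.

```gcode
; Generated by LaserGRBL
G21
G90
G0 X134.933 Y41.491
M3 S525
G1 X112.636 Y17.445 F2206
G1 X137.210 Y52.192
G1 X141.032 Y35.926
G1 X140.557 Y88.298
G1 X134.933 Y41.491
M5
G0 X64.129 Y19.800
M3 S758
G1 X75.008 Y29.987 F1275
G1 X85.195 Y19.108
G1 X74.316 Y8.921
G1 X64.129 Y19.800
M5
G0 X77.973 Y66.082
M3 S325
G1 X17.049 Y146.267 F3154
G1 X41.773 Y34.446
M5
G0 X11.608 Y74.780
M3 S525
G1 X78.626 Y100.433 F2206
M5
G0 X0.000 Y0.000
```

y_svg = 163.640 − y_m.

[1] S525→`#000000` (score); closed run; points: 134.933,122.149 112.636,146.195 137.210,111.448 141.032,127.714 140.557,75.342

[2] S758→`#ff0000` (cut); closed run; points: 64.129,143.840 75.008,133.653 85.195,144.532 74.316,154.719

[3] S325→`#008000` (engrave); open run; points: 77.973,97.558 17.049,17.373 41.773,129.194

[4] S525→`#000000` (score); open run; points: 11.608,88.860 78.626,63.207

<svg xmlns="http://www.w3.org/2000/svg" width="178.118mm" height="163.640mm" viewBox="0 0 178.118 163.640">
  <polygon points="134.933,122.149 112.636,146.195 137.210,111.448 141.032,127.714 140.557,75.342" fill="none" stroke="#000000"/>
  <polygon points="64.129,143.840 75.008,133.653 85.195,144.532 74.316,154.719" fill="none" stroke="#ff0000"/>
  <polyline points="77.973,97.558 17.049,17.373 41.773,129.194" fill="none" stroke="#008000"/>
  <polyline points="11.608,88.860 78.626,63.207" fill="none" stroke="#000000"/>
</svg>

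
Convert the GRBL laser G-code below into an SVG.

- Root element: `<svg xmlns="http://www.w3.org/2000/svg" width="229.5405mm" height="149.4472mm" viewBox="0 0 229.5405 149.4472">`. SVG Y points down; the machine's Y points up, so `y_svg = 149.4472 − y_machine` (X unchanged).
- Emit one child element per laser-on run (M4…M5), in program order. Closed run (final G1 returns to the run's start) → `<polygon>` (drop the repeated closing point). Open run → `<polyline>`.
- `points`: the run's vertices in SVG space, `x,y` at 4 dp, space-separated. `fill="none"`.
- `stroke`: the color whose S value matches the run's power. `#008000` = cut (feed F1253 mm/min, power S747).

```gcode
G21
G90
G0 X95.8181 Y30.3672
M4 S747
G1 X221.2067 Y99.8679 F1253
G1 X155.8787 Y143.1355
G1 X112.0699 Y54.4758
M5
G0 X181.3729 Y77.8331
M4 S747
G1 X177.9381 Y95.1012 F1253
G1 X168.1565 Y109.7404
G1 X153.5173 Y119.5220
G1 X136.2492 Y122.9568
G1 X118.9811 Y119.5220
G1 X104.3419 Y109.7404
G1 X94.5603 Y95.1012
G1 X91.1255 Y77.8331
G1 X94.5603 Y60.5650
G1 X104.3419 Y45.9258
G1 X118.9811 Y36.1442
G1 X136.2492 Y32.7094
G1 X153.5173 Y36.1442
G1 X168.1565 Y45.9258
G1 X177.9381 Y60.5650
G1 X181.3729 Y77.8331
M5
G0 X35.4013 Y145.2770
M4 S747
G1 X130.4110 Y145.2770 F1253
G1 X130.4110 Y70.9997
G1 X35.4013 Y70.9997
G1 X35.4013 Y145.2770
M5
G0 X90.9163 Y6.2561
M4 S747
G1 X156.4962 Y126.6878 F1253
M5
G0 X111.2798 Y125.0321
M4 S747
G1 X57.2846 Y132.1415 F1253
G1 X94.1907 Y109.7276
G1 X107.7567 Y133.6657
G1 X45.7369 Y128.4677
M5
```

<svg xmlns="http://www.w3.org/2000/svg" width="229.5405mm" height="149.4472mm" viewBox="0 0 229.5405 149.4472">
  <polyline points="95.8181,119.0800 221.2067,49.5793 155.8787,6.3117 112.0699,94.9714" fill="none" stroke="#008000"/>
  <polygon points="181.3729,71.6141 177.9381,54.3460 168.1565,39.7068 153.5173,29.9252 136.2492,26.4904 118.9811,29.9252 104.3419,39.7068 94.5603,54.3460 91.1255,71.6141 94.5603,88.8822 104.3419,103.5214 118.9811,113.3030 136.2492,116.7378 153.5173,113.3030 168.1565,103.5214 177.9381,88.8822" fill="none" stroke="#008000"/>
  <polygon points="35.4013,4.1702 130.4110,4.1702 130.4110,78.4475 35.4013,78.4475" fill="none" stroke="#008000"/>
  <polyline points="90.9163,143.1911 156.4962,22.7594" fill="none" stroke="#008000"/>
  <polyline points="111.2798,24.4151 57.2846,17.3057 94.1907,39.7196 107.7567,15.7815 45.7369,20.9795" fill="none" stroke="#008000"/>
</svg>

y_svg = 149.4472 − y_m. Every run uses S747, so all elements get stroke `#008000` (cut).

[1] open run; points: 95.8181,119.0800 221.2067,49.5793 155.8787,6.3117 112.0699,94.9714

[2] closed run; points: 181.3729,71.6141 177.9381,54.3460 168.1565,39.7068 153.5173,29.9252 136.2492,26.4904 118.9811,29.9252 104.3419,39.7068 94.5603,54.3460 91.1255,71.6141 94.5603,88.8822 104.3419,103.5214 118.9811,113.3030 136.2492,116.7378 153.5173,113.3030 168.1565,103.5214 177.9381,88.8822

[3] closed run; points: 35.4013,4.1702 130.4110,4.1702 130.4110,78.4475 35.4013,78.4475

[4] open run; points: 90.9163,143.1911 156.4962,22.7594

[5] open run; points: 111.2798,24.4151 57.2846,17.3057 94.1907,39.7196 107.7567,15.7815 45.7369,20.9795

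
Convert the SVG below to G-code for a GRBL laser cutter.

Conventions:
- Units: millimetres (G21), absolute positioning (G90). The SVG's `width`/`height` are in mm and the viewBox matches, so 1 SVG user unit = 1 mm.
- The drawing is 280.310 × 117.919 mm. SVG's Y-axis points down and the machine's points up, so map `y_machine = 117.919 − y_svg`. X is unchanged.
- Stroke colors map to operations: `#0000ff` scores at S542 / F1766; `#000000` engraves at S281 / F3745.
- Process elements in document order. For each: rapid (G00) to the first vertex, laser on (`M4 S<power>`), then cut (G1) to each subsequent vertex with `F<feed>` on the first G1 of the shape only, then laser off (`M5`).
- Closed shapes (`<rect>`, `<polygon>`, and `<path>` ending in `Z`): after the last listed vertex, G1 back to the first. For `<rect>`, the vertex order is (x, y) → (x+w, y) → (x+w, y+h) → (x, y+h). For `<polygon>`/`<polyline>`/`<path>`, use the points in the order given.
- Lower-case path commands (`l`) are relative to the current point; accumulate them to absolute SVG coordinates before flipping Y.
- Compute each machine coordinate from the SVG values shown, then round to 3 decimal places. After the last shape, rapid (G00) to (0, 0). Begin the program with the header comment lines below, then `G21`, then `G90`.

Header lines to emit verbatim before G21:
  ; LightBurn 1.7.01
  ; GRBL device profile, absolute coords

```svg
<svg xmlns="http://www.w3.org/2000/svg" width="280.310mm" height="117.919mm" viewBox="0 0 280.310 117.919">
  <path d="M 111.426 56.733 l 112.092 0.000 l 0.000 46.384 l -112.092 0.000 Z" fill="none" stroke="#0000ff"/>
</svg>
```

; LightBurn 1.7.01
; GRBL device profile, absolute coords
G21
G90
G00 X111.426 Y61.186
M4 S542
G1 X223.518 Y61.186 F1766
G1 X223.518 Y14.802
G1 X111.426 Y14.802
G1 X111.426 Y61.186
M5
G00 X0.000 Y0.000

1 u = 1 mm; y_m = 117.919 − y.

[1] `<path>` rectangle, #0000ff→score S542 F1766: (111.426,61.186) → (223.518,61.186) → (223.518,14.802) → (111.426,14.802) → (111.426,61.186) (closed)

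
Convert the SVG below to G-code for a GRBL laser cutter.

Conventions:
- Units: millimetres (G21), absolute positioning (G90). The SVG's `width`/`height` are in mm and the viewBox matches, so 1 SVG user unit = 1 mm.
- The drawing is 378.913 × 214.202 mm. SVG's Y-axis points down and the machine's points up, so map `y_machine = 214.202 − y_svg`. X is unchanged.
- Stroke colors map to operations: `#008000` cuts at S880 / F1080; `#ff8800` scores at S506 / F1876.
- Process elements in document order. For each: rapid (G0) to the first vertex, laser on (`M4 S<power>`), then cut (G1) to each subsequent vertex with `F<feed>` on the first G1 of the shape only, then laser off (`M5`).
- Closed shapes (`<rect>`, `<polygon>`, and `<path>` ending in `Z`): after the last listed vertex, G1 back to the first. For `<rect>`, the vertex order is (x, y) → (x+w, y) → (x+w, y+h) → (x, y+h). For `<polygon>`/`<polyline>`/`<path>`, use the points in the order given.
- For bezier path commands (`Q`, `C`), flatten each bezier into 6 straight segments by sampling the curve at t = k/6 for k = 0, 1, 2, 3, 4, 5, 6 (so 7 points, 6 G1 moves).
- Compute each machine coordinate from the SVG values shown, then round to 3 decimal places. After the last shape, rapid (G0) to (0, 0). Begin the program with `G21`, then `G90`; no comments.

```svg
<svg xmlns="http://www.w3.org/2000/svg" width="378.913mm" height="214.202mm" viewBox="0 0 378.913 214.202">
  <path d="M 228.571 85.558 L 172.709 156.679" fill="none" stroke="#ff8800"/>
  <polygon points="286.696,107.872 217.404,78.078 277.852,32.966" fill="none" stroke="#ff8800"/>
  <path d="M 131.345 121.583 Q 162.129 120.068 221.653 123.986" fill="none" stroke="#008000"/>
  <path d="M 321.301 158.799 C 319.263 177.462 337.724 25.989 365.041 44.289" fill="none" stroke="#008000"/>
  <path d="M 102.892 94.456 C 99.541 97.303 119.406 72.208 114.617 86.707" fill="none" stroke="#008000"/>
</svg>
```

viewBox `0 0 378.913 214.202` with mm width/height → 1 unit = 1 mm. Flip: y_m = 214.202 − y_svg.

**Shape 1** — `<path>` line segment, stroke `#ff8800` → score (S506, F1876). Machine vertices: (228.571,128.644) → (172.709,57.523). Open path.

**Shape 2** — `<polygon>` regular polygon, stroke `#ff8800` → score (S506, F1876). Machine vertices: (286.696,106.330) → (217.404,136.124) → (277.852,181.236) → (286.696,106.330). Closed: final G1 returns to the first vertex.

**Shape 3** — `<path>` quadratic bezier, stroke `#008000` → cut (S880, F1080). Control points (SVG): P0=(131.345,121.583), P1=(162.129,120.068), P2=(221.653,123.986); sampled at t=k/6. Machine vertices: (131.345,92.619) → (142.405,92.973) → (155.061,93.025) → (169.314,92.776) → (185.164,92.224) → (202.610,91.371) → (221.653,90.216). Open path.

**Shape 4** — `<path>` cubic bezier, stroke `#008000` → cut (S880, F1080). Control points (SVG): P0=(321.301,158.799), P1=(319.263,177.462), P2=(337.724,25.989), P3=(365.041,44.289); sampled at t=k/6. Machine vertices: (321.301,55.403) → (321.936,58.676) → (325.665,80.863) → (332.163,112.522) → (341.107,144.211) → (352.174,166.489) → (365.041,169.913). Open path.

**Shape 5** — `<path>` cubic bezier, stroke `#008000` → cut (S880, F1080). Control points (SVG): P0=(102.892,94.456), P1=(99.541,97.303), P2=(119.406,72.208), P3=(114.617,86.707); sampled at t=k/6. Machine vertices: (102.892,119.746) → (102.930,120.338) → (105.507,123.712) → (109.294,127.990) → (112.961,131.297) → (115.179,131.758) → (114.617,127.495). Open path.

G21
G90
G0 X228.571 Y128.644
M4 S506
G1 X172.709 Y57.523 F1876
M5
G0 X286.696 Y106.330
M4 S506
G1 X217.404 Y136.124 F1876
G1 X277.852 Y181.236
G1 X286.696 Y106.330
M5
G0 X131.345 Y92.619
M4 S880
G1 X142.405 Y92.973 F1080
G1 X155.061 Y93.025
G1 X169.314 Y92.776
G1 X185.164 Y92.224
G1 X202.610 Y91.371
G1 X221.653 Y90.216
M5
G0 X321.301 Y55.403
M4 S880
G1 X321.936 Y58.676 F1080
G1 X325.665 Y80.863
G1 X332.163 Y112.522
G1 X341.107 Y144.211
G1 X352.174 Y166.489
G1 X365.041 Y169.913
M5
G0 X102.892 Y119.746
M4 S880
G1 X102.930 Y120.338 F1080
G1 X105.507 Y123.712
G1 X109.294 Y127.990
G1 X112.961 Y131.297
G1 X115.179 Y131.758
G1 X114.617 Y127.495
M5
G0 X0.000 Y0.000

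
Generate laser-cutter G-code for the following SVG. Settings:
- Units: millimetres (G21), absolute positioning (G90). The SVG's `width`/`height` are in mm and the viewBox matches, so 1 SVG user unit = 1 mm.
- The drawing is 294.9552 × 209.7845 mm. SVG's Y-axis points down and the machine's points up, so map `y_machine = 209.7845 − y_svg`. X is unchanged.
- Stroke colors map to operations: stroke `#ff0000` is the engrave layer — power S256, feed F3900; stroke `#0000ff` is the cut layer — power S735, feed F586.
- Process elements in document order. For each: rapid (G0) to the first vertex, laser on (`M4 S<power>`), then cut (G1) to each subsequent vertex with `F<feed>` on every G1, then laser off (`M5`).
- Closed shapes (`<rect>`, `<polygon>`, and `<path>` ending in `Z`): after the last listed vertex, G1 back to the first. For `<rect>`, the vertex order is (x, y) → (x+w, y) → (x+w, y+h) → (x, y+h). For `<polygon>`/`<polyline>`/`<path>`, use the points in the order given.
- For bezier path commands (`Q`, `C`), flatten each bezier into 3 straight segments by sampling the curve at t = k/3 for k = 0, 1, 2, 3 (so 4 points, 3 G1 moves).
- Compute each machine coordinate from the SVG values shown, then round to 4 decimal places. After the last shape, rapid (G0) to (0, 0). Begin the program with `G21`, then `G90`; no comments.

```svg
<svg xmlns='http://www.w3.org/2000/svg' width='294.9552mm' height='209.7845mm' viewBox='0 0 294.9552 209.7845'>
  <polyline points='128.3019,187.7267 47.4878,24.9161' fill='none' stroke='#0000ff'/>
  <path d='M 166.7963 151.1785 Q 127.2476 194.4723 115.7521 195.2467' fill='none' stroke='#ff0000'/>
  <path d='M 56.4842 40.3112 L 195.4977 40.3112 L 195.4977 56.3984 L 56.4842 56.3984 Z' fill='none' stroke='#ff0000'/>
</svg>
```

Since the viewBox matches the mm dimensions, user units are millimetres directly. The only transform is the Y-flip y_m = 209.7845 − y_svg.

Shape 1 is a line segment drawn with `<polyline>`. Its stroke #0000ff means cut at S735, F586. After flipping Y the toolpath is (128.3019,22.0578) → (47.4878,184.8684).

Shape 2 is a quadratic bezier drawn with `<path>`. Its stroke #ff0000 means engrave at S256, F3900. After flipping Y the toolpath is (166.7963,58.6060) → (143.5475,34.4678) → (126.5328,19.7784) → (115.7521,14.5378).

Shape 3 is a rectangle drawn with `<path>`. Its stroke #ff0000 means engrave at S256, F3900. After flipping Y the toolpath is (56.4842,169.4733) → (195.4977,169.4733) → (195.4977,153.3861) → (56.4842,153.3861) → (56.4842,169.4733), returning to the start.

G21
G90
G0 X128.3019 Y22.0578
M4 S735
G1 X47.4878 Y184.8684 F586
M5
G0 X166.7963 Y58.6060
M4 S256
G1 X143.5475 Y34.4678 F3900
G1 X126.5328 Y19.7784 F3900
G1 X115.7521 Y14.5378 F3900
M5
G0 X56.4842 Y169.4733
M4 S256
G1 X195.4977 Y169.4733 F3900
G1 X195.4977 Y153.3861 F3900
G1 X56.4842 Y153.3861 F3900
G1 X56.4842 Y169.4733 F3900
M5
G0 X0.0000 Y0.0000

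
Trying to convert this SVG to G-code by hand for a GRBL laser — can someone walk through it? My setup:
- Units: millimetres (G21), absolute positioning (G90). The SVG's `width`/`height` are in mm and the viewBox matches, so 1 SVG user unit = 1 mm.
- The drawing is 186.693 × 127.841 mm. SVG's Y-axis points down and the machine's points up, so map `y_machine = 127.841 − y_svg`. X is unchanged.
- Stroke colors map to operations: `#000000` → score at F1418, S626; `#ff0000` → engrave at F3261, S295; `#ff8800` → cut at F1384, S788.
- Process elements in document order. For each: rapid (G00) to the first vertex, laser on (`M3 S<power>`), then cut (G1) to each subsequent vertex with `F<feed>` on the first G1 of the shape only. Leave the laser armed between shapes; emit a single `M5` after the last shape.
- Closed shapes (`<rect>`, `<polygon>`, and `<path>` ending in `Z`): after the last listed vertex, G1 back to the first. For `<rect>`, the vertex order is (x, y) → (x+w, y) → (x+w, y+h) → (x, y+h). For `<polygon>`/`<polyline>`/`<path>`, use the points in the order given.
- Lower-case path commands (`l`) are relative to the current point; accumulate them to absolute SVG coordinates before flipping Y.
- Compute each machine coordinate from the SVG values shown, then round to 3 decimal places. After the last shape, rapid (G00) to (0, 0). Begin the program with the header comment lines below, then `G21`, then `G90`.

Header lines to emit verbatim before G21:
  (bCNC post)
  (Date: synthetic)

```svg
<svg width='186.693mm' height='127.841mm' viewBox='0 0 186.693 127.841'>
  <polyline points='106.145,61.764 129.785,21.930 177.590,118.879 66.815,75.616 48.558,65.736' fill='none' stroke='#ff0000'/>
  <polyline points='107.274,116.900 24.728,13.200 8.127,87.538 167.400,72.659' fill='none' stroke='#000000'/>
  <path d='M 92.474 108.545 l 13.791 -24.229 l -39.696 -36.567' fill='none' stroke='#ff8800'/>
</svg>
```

(bCNC post)
(Date: synthetic)
G21
G90
G00 X106.145 Y66.077
M3 S295
G1 X129.785 Y105.911 F3261
G1 X177.590 Y8.962
G1 X66.815 Y52.225
G1 X48.558 Y62.105
G00 X107.274 Y10.941
M3 S626
G1 X24.728 Y114.641 F1418
G1 X8.127 Y40.303
G1 X167.400 Y55.182
G00 X92.474 Y19.296
M3 S788
G1 X106.265 Y43.525 F1384
G1 X66.569 Y80.092
M5
G00 X0.000 Y0.000

Since the viewBox matches the mm dimensions, user units are millimetres directly. The only transform is the Y-flip y_m = 127.841 − y_svg.

Shape 1 is a open polyline drawn with `<polyline>`. Its stroke #ff0000 means engrave at S295, F3261. After flipping Y the toolpath is (106.145,66.077) → (129.785,105.911) → (177.590,8.962) → (66.815,52.225) → (48.558,62.105).

Shape 2 is a open polyline drawn with `<polyline>`. Its stroke #000000 means score at S626, F1418. After flipping Y the toolpath is (107.274,10.941) → (24.728,114.641) → (8.127,40.303) → (167.400,55.182).

Shape 3 is a open polyline drawn with `<path>`. Its stroke #ff8800 means cut at S788, F1384. After flipping Y the toolpath is (92.474,19.296) → (106.265,43.525) → (66.569,80.092).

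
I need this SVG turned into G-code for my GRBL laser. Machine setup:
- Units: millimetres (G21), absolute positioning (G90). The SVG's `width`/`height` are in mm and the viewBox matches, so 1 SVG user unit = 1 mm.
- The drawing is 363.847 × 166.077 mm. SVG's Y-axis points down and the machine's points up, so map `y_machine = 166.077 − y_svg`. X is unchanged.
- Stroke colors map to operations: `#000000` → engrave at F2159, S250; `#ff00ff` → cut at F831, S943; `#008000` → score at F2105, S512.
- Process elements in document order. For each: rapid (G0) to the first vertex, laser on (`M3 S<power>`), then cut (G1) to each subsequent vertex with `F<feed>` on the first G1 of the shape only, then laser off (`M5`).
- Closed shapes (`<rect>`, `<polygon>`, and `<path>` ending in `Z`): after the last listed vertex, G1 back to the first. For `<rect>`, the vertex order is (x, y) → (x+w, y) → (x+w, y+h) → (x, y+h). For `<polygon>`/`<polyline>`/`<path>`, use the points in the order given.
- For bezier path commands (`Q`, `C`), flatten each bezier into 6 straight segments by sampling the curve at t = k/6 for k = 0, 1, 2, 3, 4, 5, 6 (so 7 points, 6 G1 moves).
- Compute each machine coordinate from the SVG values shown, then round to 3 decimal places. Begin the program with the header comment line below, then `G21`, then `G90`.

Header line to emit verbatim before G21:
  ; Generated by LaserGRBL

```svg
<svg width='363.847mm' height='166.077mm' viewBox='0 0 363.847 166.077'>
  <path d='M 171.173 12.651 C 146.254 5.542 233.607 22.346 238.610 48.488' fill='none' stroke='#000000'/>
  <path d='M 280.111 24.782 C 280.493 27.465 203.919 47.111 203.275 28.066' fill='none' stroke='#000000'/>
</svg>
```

viewBox `0 0 363.847 166.077` with mm width/height → 1 unit = 1 mm. Flip: y_m = 166.077 − y_svg.

**Shape 1** — `<path>` cubic bezier, stroke `#000000` → engrave (S250, F2159). Control points (SVG): P0=(171.173,12.651), P1=(146.254,5.542), P2=(233.607,22.346), P3=(238.610,48.488); sampled at t=k/6. Machine vertices: (171.173,153.426) → (167.168,155.055) → (176.470,153.104) → (193.671,147.977) → (213.365,140.079) → (230.147,129.814) → (238.610,117.589). Open path.

**Shape 2** — `<path>` cubic bezier, stroke `#000000` → engrave (S250, F2159). Control points (SVG): P0=(280.111,24.782), P1=(280.493,27.465), P2=(203.919,47.111), P3=(203.275,28.066); sampled at t=k/6. Machine vertices: (280.111,141.295) → (274.597,138.798) → (260.503,135.019) → (242.078,131.505) → (223.567,129.802) → (209.217,131.455) → (203.275,138.011). Open path.

; Generated by LaserGRBL
G21
G90
G0 X171.173 Y153.426
M3 S250
G1 X167.168 Y155.055 F2159
G1 X176.470 Y153.104
G1 X193.671 Y147.977
G1 X213.365 Y140.079
G1 X230.147 Y129.814
G1 X238.610 Y117.589
M5
G0 X280.111 Y141.295
M3 S250
G1 X274.597 Y138.798 F2159
G1 X260.503 Y135.019
G1 X242.078 Y131.505
G1 X223.567 Y129.802
G1 X209.217 Y131.455
G1 X203.275 Y138.011
M5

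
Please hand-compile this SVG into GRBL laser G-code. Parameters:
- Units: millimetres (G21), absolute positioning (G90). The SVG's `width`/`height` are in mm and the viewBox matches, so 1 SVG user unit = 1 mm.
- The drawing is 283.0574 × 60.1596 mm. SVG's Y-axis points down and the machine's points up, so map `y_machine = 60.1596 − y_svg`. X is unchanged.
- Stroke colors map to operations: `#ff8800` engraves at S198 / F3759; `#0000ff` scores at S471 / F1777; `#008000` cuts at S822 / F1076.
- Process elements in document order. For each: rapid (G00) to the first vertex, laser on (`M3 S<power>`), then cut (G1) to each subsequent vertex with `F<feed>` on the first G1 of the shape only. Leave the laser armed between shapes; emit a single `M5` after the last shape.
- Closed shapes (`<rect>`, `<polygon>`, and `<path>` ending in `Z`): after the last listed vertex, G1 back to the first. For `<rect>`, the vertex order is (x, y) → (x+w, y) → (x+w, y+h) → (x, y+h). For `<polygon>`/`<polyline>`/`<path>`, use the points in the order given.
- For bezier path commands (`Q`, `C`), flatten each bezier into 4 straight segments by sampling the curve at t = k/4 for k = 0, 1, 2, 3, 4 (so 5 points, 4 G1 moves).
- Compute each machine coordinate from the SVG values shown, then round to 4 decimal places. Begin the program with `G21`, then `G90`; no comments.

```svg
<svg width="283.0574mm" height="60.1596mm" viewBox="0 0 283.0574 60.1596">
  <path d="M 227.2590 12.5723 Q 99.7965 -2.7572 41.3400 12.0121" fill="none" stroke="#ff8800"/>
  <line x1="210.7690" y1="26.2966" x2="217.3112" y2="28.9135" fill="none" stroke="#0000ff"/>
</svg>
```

1 u = 1 mm; y_m = 60.1596 − y.

[1] `<path>` quadratic bezier, #ff8800→engrave S198 F3759: (227.2590,47.5873) → (167.8406,53.3709) → (117.0480,55.3921) → (74.8811,53.6510) → (41.3400,48.1475)

[2] `<line>` line segment, #0000ff→score S471 F1777: (210.7690,33.8630) → (217.3112,31.2461)

G21
G90
G00 X227.2590 Y47.5873
M3 S198
G1 X167.8406 Y53.3709 F3759
G1 X117.0480 Y55.3921
G1 X74.8811 Y53.6510
G1 X41.3400 Y48.1475
G00 X210.7690 Y33.8630
M3 S471
G1 X217.3112 Y31.2461 F1777
M5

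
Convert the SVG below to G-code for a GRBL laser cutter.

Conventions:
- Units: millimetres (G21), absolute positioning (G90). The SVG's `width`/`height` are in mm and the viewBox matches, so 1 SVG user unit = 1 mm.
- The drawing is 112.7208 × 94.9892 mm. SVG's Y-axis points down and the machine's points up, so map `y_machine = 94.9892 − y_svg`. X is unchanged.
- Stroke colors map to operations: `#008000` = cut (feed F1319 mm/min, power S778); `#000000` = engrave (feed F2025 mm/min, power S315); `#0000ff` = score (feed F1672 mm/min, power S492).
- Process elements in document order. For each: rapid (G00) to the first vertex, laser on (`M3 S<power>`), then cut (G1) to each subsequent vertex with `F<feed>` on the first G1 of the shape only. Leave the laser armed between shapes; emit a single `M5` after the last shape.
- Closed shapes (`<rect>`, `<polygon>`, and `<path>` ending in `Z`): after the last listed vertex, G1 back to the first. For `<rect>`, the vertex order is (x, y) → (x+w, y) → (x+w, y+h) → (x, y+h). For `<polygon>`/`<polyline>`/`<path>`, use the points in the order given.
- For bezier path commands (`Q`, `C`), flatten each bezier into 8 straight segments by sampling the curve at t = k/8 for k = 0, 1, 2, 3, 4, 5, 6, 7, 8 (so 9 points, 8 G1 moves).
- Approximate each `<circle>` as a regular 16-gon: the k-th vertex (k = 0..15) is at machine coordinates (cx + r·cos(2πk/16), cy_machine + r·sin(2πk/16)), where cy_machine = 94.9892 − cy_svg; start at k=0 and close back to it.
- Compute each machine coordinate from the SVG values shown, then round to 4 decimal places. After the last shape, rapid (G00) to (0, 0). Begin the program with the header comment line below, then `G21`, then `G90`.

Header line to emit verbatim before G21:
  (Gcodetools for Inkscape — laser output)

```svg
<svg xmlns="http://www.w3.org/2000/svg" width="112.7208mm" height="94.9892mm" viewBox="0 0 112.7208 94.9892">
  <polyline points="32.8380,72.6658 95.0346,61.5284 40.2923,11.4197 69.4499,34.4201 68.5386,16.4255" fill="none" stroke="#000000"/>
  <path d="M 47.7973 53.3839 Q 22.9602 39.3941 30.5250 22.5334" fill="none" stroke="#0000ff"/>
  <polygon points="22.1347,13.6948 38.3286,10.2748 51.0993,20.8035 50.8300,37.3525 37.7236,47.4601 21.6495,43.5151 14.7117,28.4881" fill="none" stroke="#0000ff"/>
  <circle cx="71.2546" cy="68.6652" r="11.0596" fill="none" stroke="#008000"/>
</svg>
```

1 u = 1 mm; y_m = 94.9892 − y.

[1] `<polyline>` open polyline, #000000→engrave S315 F2025: (32.8380,22.3234) → (95.0346,33.4608) → (40.2923,83.5695) → (69.4499,60.5691) → (68.5386,78.5637)

[2] `<path>` quadratic bezier, #0000ff→score S492 F1672: (47.7973,41.6053) → (42.0943,45.1476) → (37.4039,48.7796) → (33.7260,52.5014) → (31.0607,56.3128) → (29.4079,60.2140) → (28.7677,64.2049) → (29.1401,68.2855) → (30.5250,72.4558)

[3] `<polygon>` regular polygon, #0000ff→score S492 F1672: (22.1347,81.2944) → (38.3286,84.7144) → (51.0993,74.1857) → (50.8300,57.6367) → (37.7236,47.5291) → (21.6495,51.4741) → (14.7117,66.5011) → (22.1347,81.2944) (closed)

[4] `<circle>` circle, #008000→cut S778 F1319: (82.3142,26.3240) → (81.4723,30.5563) → (79.0749,34.1443) → (75.4869,36.5417) → (71.2546,37.3836) → (67.0223,36.5417) → (63.4343,34.1443) → (61.0369,30.5563) → (60.1950,26.3240) → (61.0369,22.0917) → (63.4343,18.5037) → (67.0223,16.1063) → (71.2546,15.2644) → (75.4869,16.1063) → (79.0749,18.5037) → (81.4723,22.0917) → (82.3142,26.3240) (closed)

(Gcodetools for Inkscape — laser output)
G21
G90
G00 X32.8380 Y22.3234
M3 S315
G1 X95.0346 Y33.4608 F2025
G1 X40.2923 Y83.5695
G1 X69.4499 Y60.5691
G1 X68.5386 Y78.5637
G00 X47.7973 Y41.6053
M3 S492
G1 X42.0943 Y45.1476 F1672
G1 X37.4039 Y48.7796
G1 X33.7260 Y52.5014
G1 X31.0607 Y56.3128
G1 X29.4079 Y60.2140
G1 X28.7677 Y64.2049
G1 X29.1401 Y68.2855
G1 X30.5250 Y72.4558
G00 X22.1347 Y81.2944
M3 S492
G1 X38.3286 Y84.7144 F1672
G1 X51.0993 Y74.1857
G1 X50.8300 Y57.6367
G1 X37.7236 Y47.5291
G1 X21.6495 Y51.4741
G1 X14.7117 Y66.5011
G1 X22.1347 Y81.2944
G00 X82.3142 Y26.3240
M3 S778
G1 X81.4723 Y30.5563 F1319
G1 X79.0749 Y34.1443
G1 X75.4869 Y36.5417
G1 X71.2546 Y37.3836
G1 X67.0223 Y36.5417
G1 X63.4343 Y34.1443
G1 X61.0369 Y30.5563
G1 X60.1950 Y26.3240
G1 X61.0369 Y22.0917
G1 X63.4343 Y18.5037
G1 X67.0223 Y16.1063
G1 X71.2546 Y15.2644
G1 X75.4869 Y16.1063
G1 X79.0749 Y18.5037
G1 X81.4723 Y22.0917
G1 X82.3142 Y26.3240
M5
G00 X0.0000 Y0.0000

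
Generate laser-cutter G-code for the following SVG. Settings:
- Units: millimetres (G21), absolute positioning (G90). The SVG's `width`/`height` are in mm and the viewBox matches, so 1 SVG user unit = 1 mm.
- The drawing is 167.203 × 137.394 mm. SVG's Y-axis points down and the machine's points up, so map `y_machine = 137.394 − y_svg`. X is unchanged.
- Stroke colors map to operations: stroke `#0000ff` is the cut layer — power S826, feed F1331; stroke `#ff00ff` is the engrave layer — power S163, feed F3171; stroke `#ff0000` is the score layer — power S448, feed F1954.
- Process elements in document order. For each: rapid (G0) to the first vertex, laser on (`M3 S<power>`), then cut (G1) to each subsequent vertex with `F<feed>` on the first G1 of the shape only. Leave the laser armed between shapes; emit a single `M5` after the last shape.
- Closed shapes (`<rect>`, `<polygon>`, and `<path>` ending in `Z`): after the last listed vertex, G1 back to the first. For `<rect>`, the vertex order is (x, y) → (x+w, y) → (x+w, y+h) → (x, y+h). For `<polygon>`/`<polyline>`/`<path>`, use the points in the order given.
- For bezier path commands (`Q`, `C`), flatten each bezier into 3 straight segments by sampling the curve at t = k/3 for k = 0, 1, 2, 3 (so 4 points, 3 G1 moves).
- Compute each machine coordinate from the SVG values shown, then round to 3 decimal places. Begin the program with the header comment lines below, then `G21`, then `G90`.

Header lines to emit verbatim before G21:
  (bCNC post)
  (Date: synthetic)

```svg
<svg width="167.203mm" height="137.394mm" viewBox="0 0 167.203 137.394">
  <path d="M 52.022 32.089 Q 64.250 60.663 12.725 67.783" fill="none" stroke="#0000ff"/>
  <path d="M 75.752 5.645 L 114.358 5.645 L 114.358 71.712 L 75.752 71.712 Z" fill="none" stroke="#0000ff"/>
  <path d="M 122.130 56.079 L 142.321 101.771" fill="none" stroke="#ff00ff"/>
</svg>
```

1 u = 1 mm; y_m = 137.394 − y.

[1] `<path>` quadratic bezier, #0000ff→cut S826 F1331: (52.022,105.305) → (53.090,88.639) → (39.991,76.741) → (12.725,69.611)

[2] `<path>` rectangle, #0000ff→cut S826 F1331: (75.752,131.749) → (114.358,131.749) → (114.358,65.682) → (75.752,65.682) → (75.752,131.749) (closed)

[3] `<path>` line segment, #ff00ff→engrave S163 F3171: (122.130,81.315) → (142.321,35.623)

(bCNC post)
(Date: synthetic)
G21
G90
G0 X52.022 Y105.305
M3 S826
G1 X53.090 Y88.639 F1331
G1 X39.991 Y76.741
G1 X12.725 Y69.611
G0 X75.752 Y131.749
M3 S826
G1 X114.358 Y131.749 F1331
G1 X114.358 Y65.682
G1 X75.752 Y65.682
G1 X75.752 Y131.749
G0 X122.130 Y81.315
M3 S163
G1 X142.321 Y35.623 F3171
M5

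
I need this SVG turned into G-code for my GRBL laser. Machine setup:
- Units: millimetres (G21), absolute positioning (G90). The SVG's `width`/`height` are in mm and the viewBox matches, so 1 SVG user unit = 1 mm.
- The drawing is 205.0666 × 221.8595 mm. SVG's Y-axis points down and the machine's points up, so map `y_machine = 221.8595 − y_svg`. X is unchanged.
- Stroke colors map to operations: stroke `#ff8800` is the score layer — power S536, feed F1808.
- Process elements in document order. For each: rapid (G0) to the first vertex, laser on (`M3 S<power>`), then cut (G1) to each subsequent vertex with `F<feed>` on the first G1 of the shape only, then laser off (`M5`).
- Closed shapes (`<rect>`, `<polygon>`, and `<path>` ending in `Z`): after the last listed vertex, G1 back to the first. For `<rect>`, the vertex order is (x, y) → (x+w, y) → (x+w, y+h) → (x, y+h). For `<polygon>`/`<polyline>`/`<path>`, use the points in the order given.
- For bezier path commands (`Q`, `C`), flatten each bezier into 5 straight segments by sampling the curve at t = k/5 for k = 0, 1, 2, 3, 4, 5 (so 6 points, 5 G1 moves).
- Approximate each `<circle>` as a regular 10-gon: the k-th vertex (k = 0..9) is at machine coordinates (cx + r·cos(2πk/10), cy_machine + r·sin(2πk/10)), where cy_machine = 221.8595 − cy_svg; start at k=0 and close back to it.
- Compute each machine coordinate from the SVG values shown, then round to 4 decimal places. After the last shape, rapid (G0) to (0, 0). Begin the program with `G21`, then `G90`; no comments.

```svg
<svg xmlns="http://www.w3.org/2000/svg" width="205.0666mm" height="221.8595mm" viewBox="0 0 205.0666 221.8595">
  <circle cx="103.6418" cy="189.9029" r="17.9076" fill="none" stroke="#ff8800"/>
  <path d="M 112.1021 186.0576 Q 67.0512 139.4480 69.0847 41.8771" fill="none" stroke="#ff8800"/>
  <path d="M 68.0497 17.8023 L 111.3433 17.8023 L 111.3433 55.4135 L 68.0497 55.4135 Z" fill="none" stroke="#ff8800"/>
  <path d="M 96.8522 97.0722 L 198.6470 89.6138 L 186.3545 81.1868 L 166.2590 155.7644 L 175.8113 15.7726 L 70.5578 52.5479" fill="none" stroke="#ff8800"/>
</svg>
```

G21
G90
G0 X121.5494 Y31.9566
M3 S536
G1 X118.1294 Y42.4824 F1808
G1 X109.1756 Y48.9877
G1 X98.1080 Y48.9877
G1 X89.1542 Y42.4824
G1 X85.7342 Y31.9566
G1 X89.1542 Y21.4308
G1 X98.1080 Y14.9255
G1 X109.1756 Y14.9255
G1 X118.1294 Y21.4308
G1 X121.5494 Y31.9566
M5
G0 X112.1021 Y35.8019
M3 S536
G1 X95.9651 Y56.4842 F1808
G1 X83.5949 Y81.2434
G1 X74.9914 Y110.0795
G1 X70.1547 Y142.9925
G1 X69.0847 Y179.9824
M5
G0 X68.0497 Y204.0572
M3 S536
G1 X111.3433 Y204.0572 F1808
G1 X111.3433 Y166.4460
G1 X68.0497 Y166.4460
G1 X68.0497 Y204.0572
M5
G0 X96.8522 Y124.7873
M3 S536
G1 X198.6470 Y132.2457 F1808
G1 X186.3545 Y140.6727
G1 X166.2590 Y66.0951
G1 X175.8113 Y206.0869
G1 X70.5578 Y169.3116
M5
G0 X0.0000 Y0.0000

Since the viewBox matches the mm dimensions, user units are millimetres directly. The only transform is the Y-flip y_m = 221.8595 − y_svg.

Shape 1 is a circle drawn with `<circle>`. Its stroke #ff8800 means score at S536, F1808. After flipping Y the toolpath is (121.5494,31.9566) → (118.1294,42.4824) → (109.1756,48.9877) → (98.1080,48.9877) → (89.1542,42.4824) → (85.7342,31.9566) → (89.1542,21.4308) → (98.1080,14.9255) → (109.1756,14.9255) → (118.1294,21.4308) → (121.5494,31.9566), returning to the start.

Shape 2 is a quadratic bezier drawn with `<path>`. Its stroke #ff8800 means score at S536, F1808. After flipping Y the toolpath is (112.1021,35.8019) → (95.9651,56.4842) → (83.5949,81.2434) → (74.9914,110.0795) → (70.1547,142.9925) → (69.0847,179.9824).

Shape 3 is a rectangle drawn with `<path>`. Its stroke #ff8800 means score at S536, F1808. After flipping Y the toolpath is (68.0497,204.0572) → (111.3433,204.0572) → (111.3433,166.4460) → (68.0497,166.4460) → (68.0497,204.0572), returning to the start.

Shape 4 is a open polyline drawn with `<path>`. Its stroke #ff8800 means score at S536, F1808. After flipping Y the toolpath is (96.8522,124.7873) → (198.6470,132.2457) → (186.3545,140.6727) → (166.2590,66.0951) → (175.8113,206.0869) → (70.5578,169.3116).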